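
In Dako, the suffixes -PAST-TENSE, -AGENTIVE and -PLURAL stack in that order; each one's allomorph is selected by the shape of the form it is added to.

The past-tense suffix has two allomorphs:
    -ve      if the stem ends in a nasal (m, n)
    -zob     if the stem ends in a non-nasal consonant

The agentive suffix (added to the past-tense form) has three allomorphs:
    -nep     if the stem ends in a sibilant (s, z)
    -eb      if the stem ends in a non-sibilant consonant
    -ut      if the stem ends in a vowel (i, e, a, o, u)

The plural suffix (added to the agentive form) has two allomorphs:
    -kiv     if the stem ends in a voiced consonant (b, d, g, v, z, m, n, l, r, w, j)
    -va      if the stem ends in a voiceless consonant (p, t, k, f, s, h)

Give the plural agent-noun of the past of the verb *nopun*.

nopunveutva

*nopun* — final consonant /n/ (a nasal) → -ve → *nopunve*.
The past-tense form *nopunve* — final sound /e/ (a vowel) → -ut → *nopunveut*.
The agentive form *nopunveut* — final consonant /t/ (voiceless) → -va → *nopunveutva*.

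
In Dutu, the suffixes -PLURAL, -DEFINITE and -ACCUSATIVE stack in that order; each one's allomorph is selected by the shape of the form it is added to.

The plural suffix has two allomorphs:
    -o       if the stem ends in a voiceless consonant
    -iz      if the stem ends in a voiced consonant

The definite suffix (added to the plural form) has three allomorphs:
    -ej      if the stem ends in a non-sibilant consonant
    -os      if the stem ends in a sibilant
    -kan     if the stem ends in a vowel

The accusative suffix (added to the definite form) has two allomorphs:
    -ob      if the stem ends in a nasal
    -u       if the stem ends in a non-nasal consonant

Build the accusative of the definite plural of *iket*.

Since the final consonant of *iket* is /t/ (voiceless), it takes -o, giving *iketo*.
The final sound of the plural form *iketo* is /o/, which is a vowel, so the definite suffix is -kan, giving *iketokan*.
The definite form *iketokan*: final consonant = /n/, a nasal → -ob → *iketokanob*.

iketokanob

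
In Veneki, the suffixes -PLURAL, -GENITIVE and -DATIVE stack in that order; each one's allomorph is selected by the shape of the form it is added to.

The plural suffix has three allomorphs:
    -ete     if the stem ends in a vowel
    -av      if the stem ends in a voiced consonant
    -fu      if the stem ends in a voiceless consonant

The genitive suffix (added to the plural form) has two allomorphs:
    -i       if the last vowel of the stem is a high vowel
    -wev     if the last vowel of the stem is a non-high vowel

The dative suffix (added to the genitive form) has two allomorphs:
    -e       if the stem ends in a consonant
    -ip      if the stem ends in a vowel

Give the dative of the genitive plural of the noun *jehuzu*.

*jehuzu* — final sound /u/ (a vowel) → -ete → *jehuzuete*.
The plural form *jehuzuete*: last vowel = /e/, a non-high vowel → -wev → *jehuzuetewev*.
The final sound of the genitive form *jehuzuetewev* is /v/, which is a consonant, so the dative suffix is -e, giving *jehuzueteweve*.

jehuzueteweve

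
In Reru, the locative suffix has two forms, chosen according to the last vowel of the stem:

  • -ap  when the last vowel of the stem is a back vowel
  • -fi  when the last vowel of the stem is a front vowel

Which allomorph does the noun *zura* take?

*zura*: last vowel = /a/, a back vowel → -ap.

-ap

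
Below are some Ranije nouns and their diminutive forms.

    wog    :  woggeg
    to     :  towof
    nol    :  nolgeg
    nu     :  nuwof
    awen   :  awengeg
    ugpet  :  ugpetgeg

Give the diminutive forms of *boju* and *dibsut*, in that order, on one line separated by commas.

bojuwof, dibsutgeg

The pattern is consonant vs. vowel: -geg when the stem ends in a consonant (*wog*, *nol*, *awen*, *ugpet*); -wof when the stem ends in a vowel (*to*, *nu*).
*boju*: final sound = /u/, a vowel → -wof → *bojuwof*.
*dibsut* — final sound /t/ (a consonant) → -geg → *dibsutgeg*.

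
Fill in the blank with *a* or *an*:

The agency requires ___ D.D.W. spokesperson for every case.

The indefinite article is chosen by the initial *sound* of the following word, not its spelling.
The initialism *D.D.W.* is read letter by letter; the first letter, D, is pronounced /diː/, which begins with a consonant sound.
So the article is *a*: The agency requires a D.D.W. spokesperson for every case.

a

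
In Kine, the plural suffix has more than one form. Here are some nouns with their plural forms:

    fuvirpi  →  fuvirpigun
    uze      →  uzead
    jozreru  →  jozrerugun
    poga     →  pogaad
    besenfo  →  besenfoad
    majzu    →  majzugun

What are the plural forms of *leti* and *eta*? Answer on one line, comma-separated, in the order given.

The pattern is height harmony: -gun when the last vowel of the stem is a high vowel (*fuvirpi*, *jozreru*, *majzu*); -ad when the last vowel of the stem is a non-high vowel (*uze*, *poga*, *besenfo*).
The last vowel of *leti* is /i/, which is a high vowel, so the suffix is -gun, giving *letigun*.
*eta*: last vowel = /a/, a non-high vowel → -ad → *etaad*.

letigun, etaad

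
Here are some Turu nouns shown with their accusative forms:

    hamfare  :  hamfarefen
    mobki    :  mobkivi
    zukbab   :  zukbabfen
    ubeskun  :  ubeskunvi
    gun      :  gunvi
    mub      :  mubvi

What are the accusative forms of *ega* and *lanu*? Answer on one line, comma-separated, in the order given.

egafen, lanuvi

Looking at the last vowel of each stem: -vi when the last vowel of the stem is a high vowel (*mobki*, *ubeskun*, *gun*, *mub*); -fen when the last vowel of the stem is a non-high vowel (*hamfare*, *zukbab*).
*ega*: last vowel = /a/, a non-high vowel → -fen → *egafen*.
*lanu* — last vowel /u/ (a high vowel) → -vi → *lanuvi*.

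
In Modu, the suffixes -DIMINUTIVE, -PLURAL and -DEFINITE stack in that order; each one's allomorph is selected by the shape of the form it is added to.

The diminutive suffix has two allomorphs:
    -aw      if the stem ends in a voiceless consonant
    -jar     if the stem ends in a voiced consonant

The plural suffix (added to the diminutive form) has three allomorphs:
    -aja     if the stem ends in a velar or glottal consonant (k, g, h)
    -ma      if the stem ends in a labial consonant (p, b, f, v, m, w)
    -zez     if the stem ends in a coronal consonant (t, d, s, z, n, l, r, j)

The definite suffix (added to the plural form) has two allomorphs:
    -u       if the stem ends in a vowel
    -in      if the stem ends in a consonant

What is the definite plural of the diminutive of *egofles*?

Since the final consonant of *egofles* is /s/ (voiceless), it takes -aw, giving *egoflesaw*.
The diminutive form *egoflesaw*: final consonant = /w/, labial → -ma → *egoflesawma*.
The plural form *egoflesawma* — final sound /a/ (a vowel) → -u → *egoflesawmau*.

egoflesawmau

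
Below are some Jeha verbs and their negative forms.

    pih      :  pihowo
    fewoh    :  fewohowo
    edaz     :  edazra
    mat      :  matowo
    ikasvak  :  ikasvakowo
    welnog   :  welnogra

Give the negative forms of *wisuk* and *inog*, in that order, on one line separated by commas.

The suffix is conditioned by the final consonant: -owo when the stem ends in a voiceless consonant (*pih*, *fewoh*, *mat*, *ikasvak*); -ra when the stem ends in a voiced consonant (*edaz*, *welnog*).
*wisuk* — final consonant /k/ (voiceless) → -owo → *wisukowo*.
The final consonant of *inog* is /g/, which is voiced, so the suffix is -ra, giving *inogra*.

wisukowo, inogra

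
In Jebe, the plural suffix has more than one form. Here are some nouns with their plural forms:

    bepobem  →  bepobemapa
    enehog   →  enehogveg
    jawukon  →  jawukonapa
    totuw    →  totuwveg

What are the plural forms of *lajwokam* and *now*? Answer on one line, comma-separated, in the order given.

lajwokamapa, nowveg

The suffix is conditioned by the final consonant: -apa when the stem ends in a nasal (*bepobem*, *jawukon*); -veg when the stem ends in a non-nasal consonant (*enehog*, *totuw*).
The final consonant of *lajwokam* is /m/, which is a nasal, so the suffix is -apa, giving *lajwokamapa*.
Since the final consonant of *now* is /w/ (non-nasal), it takes -veg, giving *nowveg*.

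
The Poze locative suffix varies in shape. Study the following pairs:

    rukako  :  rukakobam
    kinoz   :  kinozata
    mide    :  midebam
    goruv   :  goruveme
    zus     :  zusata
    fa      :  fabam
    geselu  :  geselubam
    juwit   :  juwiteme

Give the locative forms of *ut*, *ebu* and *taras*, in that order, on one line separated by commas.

The pattern is sibilance of the final sound: -ata when the stem ends in a sibilant (*kinoz*, *zus*); -eme when the stem ends in a non-sibilant consonant (*goruv*, *juwit*); -bam when the stem ends in a vowel (*rukako*, *mide*, *fa*, *geselu*).
*ut*: final sound = /t/, a non-sibilant consonant → -eme → *uteme*.
*ebu*: final sound = /u/, a vowel → -bam → *ebubam*.
*taras*: final sound = /s/, a sibilant → -ata → *tarasata*.

uteme, ebubam, tarasata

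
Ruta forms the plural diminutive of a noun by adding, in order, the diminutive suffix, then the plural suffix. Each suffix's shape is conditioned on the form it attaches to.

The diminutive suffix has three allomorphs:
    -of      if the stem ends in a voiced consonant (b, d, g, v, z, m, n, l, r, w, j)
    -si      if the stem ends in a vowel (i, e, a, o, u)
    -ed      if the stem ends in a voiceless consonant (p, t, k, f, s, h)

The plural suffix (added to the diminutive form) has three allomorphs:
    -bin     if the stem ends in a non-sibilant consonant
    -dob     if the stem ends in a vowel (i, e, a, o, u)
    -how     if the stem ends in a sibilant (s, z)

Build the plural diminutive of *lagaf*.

*lagaf*: final sound = /f/, a voiceless consonant → -ed → *lagafed*.
Since the final sound of the diminutive form *lagafed* is /d/ (a non-sibilant consonant), it takes -bin, giving *lagafedbin*.

lagafedbin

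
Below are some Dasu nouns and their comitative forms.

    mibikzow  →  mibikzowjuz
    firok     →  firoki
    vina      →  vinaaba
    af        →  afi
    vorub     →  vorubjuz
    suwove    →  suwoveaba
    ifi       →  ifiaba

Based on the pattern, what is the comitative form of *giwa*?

Looking at the final sound of each stem: -i when the stem ends in a voiceless consonant (*firok*, *af*); -juz when the stem ends in a voiced consonant (*mibikzow*, *vorub*); -aba when the stem ends in a vowel (*vina*, *suwove*, *ifi*).
The final sound of *giwa* is /a/, which is a vowel, so the suffix is -aba, giving *giwaaba*.

giwaaba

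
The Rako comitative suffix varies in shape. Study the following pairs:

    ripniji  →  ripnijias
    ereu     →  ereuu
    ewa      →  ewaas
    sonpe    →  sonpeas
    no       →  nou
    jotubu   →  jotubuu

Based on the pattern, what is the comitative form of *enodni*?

The alternation tracks the last vowel of the stem — -u when the last vowel of the stem is a rounded vowel (*ereu*, *no*, *jotubu*); -as when the last vowel of the stem is an unrounded vowel (*ripniji*, *ewa*, *sonpe*).
The last vowel of *enodni* is /i/, which is an unrounded vowel, so the suffix is -as, giving *enodnias*.

enodnias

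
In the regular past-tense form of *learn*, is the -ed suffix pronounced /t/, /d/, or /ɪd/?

/d/

The stem *learn* ends in a voiced sound other than /d/.
The -ed suffix is realized as /ɪd/ after /t, d/; as /t/ after other voiceless consonants; and as /d/ after other voiced sounds.
So -ed on *learn* is pronounced /d/.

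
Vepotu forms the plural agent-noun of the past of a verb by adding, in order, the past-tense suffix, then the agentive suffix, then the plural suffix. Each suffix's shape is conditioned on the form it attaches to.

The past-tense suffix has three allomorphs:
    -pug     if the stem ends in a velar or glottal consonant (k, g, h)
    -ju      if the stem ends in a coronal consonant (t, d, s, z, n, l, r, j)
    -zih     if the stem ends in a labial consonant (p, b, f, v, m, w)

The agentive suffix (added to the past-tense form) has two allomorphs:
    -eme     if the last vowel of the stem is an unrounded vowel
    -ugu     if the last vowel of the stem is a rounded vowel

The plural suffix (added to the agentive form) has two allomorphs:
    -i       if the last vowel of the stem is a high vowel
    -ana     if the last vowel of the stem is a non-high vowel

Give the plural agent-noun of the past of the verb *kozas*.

*kozas*: final consonant = /s/, coronal → -ju → *kozasju*.
The past-tense form *kozasju*: last vowel = /u/, a rounded vowel → -ugu → *kozasjuugu*.
The last vowel of the agentive form *kozasjuugu* is /u/, which is a high vowel, so the plural suffix is -i, giving *kozasjuugui*.

kozasjuugui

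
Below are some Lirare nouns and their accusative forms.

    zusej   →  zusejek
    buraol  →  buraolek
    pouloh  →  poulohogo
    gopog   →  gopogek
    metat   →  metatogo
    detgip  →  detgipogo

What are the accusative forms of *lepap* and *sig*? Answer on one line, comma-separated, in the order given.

lepapogo, sigek

The suffix is conditioned by the final consonant: -ogo when the stem ends in a voiceless consonant (*pouloh*, *metat*, *detgip*); -ek when the stem ends in a voiced consonant (*zusej*, *buraol*, *gopog*).
Since the final consonant of *lepap* is /p/ (voiceless), it takes -ogo, giving *lepapogo*.
Since the final consonant of *sig* is /g/ (voiced), it takes -ek, giving *sigek*.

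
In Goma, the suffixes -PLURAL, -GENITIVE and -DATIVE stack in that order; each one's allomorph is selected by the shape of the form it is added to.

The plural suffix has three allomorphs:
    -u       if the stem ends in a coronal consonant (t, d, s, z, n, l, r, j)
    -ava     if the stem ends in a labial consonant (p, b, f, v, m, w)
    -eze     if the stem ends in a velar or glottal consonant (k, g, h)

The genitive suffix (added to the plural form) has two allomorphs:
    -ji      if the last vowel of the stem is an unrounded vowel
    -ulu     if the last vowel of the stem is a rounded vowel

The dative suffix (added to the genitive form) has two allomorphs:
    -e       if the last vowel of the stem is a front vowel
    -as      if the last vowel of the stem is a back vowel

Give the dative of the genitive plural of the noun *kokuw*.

kokuwavajie

*kokuw*: final consonant = /w/, labial → -ava → *kokuwava*.
Since the last vowel of the plural form *kokuwava* is /a/ (an unrounded vowel), it takes -ji, giving *kokuwavaji*.
Since the last vowel of the genitive form *kokuwavaji* is /i/ (a front vowel), it takes -e, giving *kokuwavajie*.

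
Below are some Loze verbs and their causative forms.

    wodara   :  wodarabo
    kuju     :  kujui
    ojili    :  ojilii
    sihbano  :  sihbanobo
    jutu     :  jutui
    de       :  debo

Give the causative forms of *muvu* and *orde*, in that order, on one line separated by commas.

muvui, ordebo

The pattern is height harmony: -i when the last vowel of the stem is a high vowel (*kuju*, *ojili*, *jutu*); -bo when the last vowel of the stem is a non-high vowel (*wodara*, *sihbano*, *de*).
The last vowel of *muvu* is /u/, which is a high vowel, so the suffix is -i, giving *muvui*.
Since the last vowel of *orde* is /e/ (a non-high vowel), it takes -bo, giving *ordebo*.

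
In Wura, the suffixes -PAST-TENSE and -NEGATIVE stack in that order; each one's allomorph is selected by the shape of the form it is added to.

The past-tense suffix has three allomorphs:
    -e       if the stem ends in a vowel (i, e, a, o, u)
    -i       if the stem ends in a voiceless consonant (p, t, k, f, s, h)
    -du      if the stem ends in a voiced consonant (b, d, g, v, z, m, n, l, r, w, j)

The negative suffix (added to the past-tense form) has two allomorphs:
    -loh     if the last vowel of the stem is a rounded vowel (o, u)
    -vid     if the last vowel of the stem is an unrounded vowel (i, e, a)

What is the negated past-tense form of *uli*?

ulievid

Since the final sound of *uli* is /i/ (a vowel), it takes -e, giving *ulie*.
Since the last vowel of the past-tense form *ulie* is /e/ (an unrounded vowel), it takes -vid, giving *ulievid*.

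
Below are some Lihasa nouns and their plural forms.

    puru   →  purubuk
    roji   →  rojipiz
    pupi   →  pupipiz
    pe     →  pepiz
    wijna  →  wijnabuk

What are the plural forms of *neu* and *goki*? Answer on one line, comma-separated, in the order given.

The pattern is front/back vowel harmony: -piz when the last vowel of the stem is a front vowel (*roji*, *pupi*, *pe*); -buk when the last vowel of the stem is a back vowel (*puru*, *wijna*).
The last vowel of *neu* is /u/, which is a back vowel, so the suffix is -buk, giving *neubuk*.
*goki*: last vowel = /i/, a front vowel → -piz → *gokipiz*.

neubuk, gokipiz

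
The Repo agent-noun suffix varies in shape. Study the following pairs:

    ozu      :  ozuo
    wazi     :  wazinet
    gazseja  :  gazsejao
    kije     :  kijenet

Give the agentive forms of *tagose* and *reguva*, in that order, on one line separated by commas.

tagosenet, reguvao

The alternation tracks the last vowel of the stem — -net when the last vowel of the stem is a front vowel (*wazi*, *kije*); -o when the last vowel of the stem is a back vowel (*ozu*, *gazseja*).
The last vowel of *tagose* is /e/, which is a front vowel, so the suffix is -net, giving *tagosenet*.
*reguva* — last vowel /a/ (a back vowel) → -o → *reguvao*.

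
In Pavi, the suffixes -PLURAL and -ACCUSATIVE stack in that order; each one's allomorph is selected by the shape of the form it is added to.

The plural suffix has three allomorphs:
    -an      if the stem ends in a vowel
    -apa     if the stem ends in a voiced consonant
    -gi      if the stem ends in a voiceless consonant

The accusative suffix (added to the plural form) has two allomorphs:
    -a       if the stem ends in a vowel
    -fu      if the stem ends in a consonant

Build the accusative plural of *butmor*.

The final sound of *butmor* is /r/, which is a voiced consonant, so the plural suffix is -apa, giving *butmorapa*.
Since the final sound of the plural form *butmorapa* is /a/ (a vowel), it takes -a, giving *butmorapaa*.

butmorapaa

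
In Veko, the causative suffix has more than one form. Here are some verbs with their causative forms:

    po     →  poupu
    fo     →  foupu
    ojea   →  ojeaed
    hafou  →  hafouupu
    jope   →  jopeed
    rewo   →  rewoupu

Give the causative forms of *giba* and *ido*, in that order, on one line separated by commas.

The suffix is conditioned by the last vowel: -upu when the last vowel of the stem is a rounded vowel (*po*, *fo*, *hafou*, *rewo*); -ed when the last vowel of the stem is an unrounded vowel (*ojea*, *jope*).
*giba*: last vowel = /a/, an unrounded vowel → -ed → *gibaed*.
*ido*: last vowel = /o/, a rounded vowel → -upu → *idoupu*.

gibaed, idoupu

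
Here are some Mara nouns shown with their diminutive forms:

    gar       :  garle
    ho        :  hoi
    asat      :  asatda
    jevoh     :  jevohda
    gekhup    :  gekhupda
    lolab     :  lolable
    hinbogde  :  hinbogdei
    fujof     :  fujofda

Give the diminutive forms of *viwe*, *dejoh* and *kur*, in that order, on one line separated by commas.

The pattern is voicing of the final sound: -da when the stem ends in a voiceless consonant (*asat*, *jevoh*, *gekhup*, *fujof*); -le when the stem ends in a voiced consonant (*gar*, *lolab*); -i when the stem ends in a vowel (*ho*, *hinbogde*).
*viwe* — final sound /e/ (a vowel) → -i → *viwei*.
Since the final sound of *dejoh* is /h/ (a voiceless consonant), it takes -da, giving *dejohda*.
Since the final sound of *kur* is /r/ (a voiced consonant), it takes -le, giving *kurle*.

viwei, dejohda, kurle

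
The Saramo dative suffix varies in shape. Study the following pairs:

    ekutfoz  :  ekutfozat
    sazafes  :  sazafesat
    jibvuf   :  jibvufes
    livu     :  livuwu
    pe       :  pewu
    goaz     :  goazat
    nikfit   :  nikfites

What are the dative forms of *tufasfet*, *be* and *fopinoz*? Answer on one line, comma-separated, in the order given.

tufasfetes, bewu, fopinozat

The pattern is sibilance of the final sound: -at when the stem ends in a sibilant (*ekutfoz*, *sazafes*, *goaz*); -es when the stem ends in a non-sibilant consonant (*jibvuf*, *nikfit*); -wu when the stem ends in a vowel (*livu*, *pe*).
*tufasfet* — final sound /t/ (a non-sibilant consonant) → -es → *tufasfetes*.
The final sound of *be* is /e/, which is a vowel, so the suffix is -wu, giving *bewu*.
*fopinoz* — final sound /z/ (a sibilant) → -at → *fopinozat*.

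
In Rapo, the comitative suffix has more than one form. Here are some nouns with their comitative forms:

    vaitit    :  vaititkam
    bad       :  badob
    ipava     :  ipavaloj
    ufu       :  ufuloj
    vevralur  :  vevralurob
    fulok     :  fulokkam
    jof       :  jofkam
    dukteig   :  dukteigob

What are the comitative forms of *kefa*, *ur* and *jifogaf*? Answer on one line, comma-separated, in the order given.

The pattern is voicing of the final sound: -kam when the stem ends in a voiceless consonant (*vaitit*, *fulok*, *jof*); -ob when the stem ends in a voiced consonant (*bad*, *vevralur*, *dukteig*); -loj when the stem ends in a vowel (*ipava*, *ufu*).
The final sound of *kefa* is /a/, which is a vowel, so the suffix is -loj, giving *kefaloj*.
*ur* — final sound /r/ (a voiced consonant) → -ob → *urob*.
Since the final sound of *jifogaf* is /f/ (a voiceless consonant), it takes -kam, giving *jifogafkam*.

kefaloj, urob, jifogafkam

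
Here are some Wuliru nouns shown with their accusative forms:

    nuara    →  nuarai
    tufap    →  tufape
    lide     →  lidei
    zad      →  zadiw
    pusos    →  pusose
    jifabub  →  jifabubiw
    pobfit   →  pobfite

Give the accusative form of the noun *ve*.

vei

The alternation tracks the final sound of the stem — -e when the stem ends in a voiceless consonant (*tufap*, *pusos*, *pobfit*); -iw when the stem ends in a voiced consonant (*zad*, *jifabub*); -i when the stem ends in a vowel (*nuara*, *lide*).
*ve* — final sound /e/ (a vowel) → -i → *vei*.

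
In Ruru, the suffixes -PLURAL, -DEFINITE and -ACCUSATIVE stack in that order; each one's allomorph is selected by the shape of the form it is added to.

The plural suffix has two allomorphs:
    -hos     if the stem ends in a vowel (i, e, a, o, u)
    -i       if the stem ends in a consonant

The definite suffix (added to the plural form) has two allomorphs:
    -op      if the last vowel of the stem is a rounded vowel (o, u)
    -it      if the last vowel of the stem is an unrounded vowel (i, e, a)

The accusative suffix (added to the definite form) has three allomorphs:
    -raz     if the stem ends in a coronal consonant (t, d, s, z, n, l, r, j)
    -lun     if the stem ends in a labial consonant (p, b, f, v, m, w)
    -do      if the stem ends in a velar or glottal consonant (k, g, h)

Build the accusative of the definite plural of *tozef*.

tozefiitraz

*tozef*: final sound = /f/, a consonant → -i → *tozefi*.
The last vowel of the plural form *tozefi* is /i/, which is an unrounded vowel, so the definite suffix is -it, giving *tozefiit*.
The final consonant of the definite form *tozefiit* is /t/, which is coronal, so the accusative suffix is -raz, giving *tozefiitraz*.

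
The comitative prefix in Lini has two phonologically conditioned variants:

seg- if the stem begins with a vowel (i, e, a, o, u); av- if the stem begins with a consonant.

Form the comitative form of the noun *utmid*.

*utmid*: first sound = /u/, a vowel → seg- → *segutmid*.

segutmid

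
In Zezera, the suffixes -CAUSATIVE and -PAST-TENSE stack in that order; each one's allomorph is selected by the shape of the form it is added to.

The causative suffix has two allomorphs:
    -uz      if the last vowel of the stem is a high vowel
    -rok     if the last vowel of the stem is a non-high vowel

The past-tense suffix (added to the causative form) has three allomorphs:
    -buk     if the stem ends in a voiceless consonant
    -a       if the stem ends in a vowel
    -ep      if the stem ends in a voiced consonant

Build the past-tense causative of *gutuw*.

*gutuw* — last vowel /u/ (a high vowel) → -uz → *gutuwuz*.
The final sound of the causative form *gutuwuz* is /z/, which is a voiced consonant, so the past-tense suffix is -ep, giving *gutuwuzep*.

gutuwuzep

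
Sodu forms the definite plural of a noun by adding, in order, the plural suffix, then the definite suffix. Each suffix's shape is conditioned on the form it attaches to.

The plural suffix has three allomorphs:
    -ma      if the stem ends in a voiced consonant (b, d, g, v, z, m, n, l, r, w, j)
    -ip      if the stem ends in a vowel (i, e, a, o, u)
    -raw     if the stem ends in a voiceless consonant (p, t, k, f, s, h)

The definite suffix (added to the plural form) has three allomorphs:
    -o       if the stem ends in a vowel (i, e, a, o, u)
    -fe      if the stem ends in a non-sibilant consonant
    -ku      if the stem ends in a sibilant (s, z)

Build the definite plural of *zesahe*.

Since the final sound of *zesahe* is /e/ (a vowel), it takes -ip, giving *zesaheip*.
Since the final sound of the plural form *zesaheip* is /p/ (a non-sibilant consonant), it takes -fe, giving *zesaheipfe*.

zesaheipfe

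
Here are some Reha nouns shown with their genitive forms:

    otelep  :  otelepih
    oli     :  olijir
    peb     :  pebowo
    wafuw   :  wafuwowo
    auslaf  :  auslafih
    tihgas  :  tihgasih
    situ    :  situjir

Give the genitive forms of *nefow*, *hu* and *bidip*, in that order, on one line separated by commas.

nefowowo, hujir, bidipih

The suffix is conditioned by the final sound: -ih when the stem ends in a voiceless consonant (*otelep*, *auslaf*, *tihgas*); -owo when the stem ends in a voiced consonant (*peb*, *wafuw*); -jir when the stem ends in a vowel (*oli*, *situ*).
Since the final sound of *nefow* is /w/ (a voiced consonant), it takes -owo, giving *nefowowo*.
The final sound of *hu* is /u/, which is a vowel, so the suffix is -jir, giving *hujir*.
*bidip*: final sound = /p/, a voiceless consonant → -ih → *bidipih*.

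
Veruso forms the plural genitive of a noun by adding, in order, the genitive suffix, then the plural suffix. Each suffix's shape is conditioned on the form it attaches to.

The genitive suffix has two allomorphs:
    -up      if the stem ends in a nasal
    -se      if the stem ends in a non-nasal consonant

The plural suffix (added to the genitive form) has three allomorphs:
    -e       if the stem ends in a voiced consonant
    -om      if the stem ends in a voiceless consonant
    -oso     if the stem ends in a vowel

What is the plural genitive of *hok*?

*hok* — final consonant /k/ (non-nasal) → -se → *hokse*.
Since the final sound of the genitive form *hokse* is /e/ (a vowel), it takes -oso, giving *hokseoso*.

hokseoso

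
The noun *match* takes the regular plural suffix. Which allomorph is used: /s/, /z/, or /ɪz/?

/ɪz/

The stem *match* ends in a sibilant (/s, z, ʃ, ʒ, tʃ, dʒ/).
The plural suffix surfaces as /ɪz/ after sibilants, /s/ after other voiceless consonants, and /z/ after other voiced sounds.
So the plural -s on *match* is pronounced /ɪz/.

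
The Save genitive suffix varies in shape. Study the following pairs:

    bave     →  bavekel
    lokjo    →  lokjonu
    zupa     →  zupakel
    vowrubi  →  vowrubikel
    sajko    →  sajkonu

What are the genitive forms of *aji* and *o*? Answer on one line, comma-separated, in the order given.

The pattern is rounding harmony: -nu when the last vowel of the stem is a rounded vowel (*lokjo*, *sajko*); -kel when the last vowel of the stem is an unrounded vowel (*bave*, *zupa*, *vowrubi*).
*aji*: last vowel = /i/, an unrounded vowel → -kel → *ajikel*.
*o* — last vowel /o/ (a rounded vowel) → -nu → *onu*.

ajikel, onu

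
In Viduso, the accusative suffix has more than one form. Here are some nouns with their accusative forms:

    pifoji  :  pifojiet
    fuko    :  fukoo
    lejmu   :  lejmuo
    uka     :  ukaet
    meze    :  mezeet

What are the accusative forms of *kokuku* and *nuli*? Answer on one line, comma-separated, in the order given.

kokukuo, nuliet

The alternation tracks the last vowel of the stem — -o when the last vowel of the stem is a rounded vowel (*fuko*, *lejmu*); -et when the last vowel of the stem is an unrounded vowel (*pifoji*, *uka*, *meze*).
*kokuku* — last vowel /u/ (a rounded vowel) → -o → *kokukuo*.
*nuli*: last vowel = /i/, an unrounded vowel → -et → *nuliet*.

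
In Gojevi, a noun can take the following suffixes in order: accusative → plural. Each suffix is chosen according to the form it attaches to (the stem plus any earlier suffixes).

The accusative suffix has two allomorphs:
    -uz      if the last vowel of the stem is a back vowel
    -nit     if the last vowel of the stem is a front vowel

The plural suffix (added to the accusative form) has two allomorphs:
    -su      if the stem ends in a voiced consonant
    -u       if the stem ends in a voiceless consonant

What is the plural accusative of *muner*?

*muner* — last vowel /e/ (a front vowel) → -nit → *munernit*.
The final consonant of the accusative form *munernit* is /t/, which is voiceless, so the plural suffix is -u, giving *munernitu*.

munernitu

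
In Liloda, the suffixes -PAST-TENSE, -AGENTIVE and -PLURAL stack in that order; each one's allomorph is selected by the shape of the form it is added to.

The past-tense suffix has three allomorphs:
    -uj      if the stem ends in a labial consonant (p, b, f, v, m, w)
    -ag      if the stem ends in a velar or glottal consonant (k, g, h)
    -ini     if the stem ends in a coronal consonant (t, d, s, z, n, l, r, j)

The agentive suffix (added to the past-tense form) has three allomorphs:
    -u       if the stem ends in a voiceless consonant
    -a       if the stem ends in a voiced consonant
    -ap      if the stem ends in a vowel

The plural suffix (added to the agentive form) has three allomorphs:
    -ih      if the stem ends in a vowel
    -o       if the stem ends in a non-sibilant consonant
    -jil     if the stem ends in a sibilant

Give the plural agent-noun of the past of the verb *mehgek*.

mehgekagaih

*mehgek* — final consonant /k/ (velar/glottal) → -ag → *mehgekag*.
The past-tense form *mehgekag* — final sound /g/ (a voiced consonant) → -a → *mehgekaga*.
The final sound of the agentive form *mehgekaga* is /a/, which is a vowel, so the plural suffix is -ih, giving *mehgekagaih*.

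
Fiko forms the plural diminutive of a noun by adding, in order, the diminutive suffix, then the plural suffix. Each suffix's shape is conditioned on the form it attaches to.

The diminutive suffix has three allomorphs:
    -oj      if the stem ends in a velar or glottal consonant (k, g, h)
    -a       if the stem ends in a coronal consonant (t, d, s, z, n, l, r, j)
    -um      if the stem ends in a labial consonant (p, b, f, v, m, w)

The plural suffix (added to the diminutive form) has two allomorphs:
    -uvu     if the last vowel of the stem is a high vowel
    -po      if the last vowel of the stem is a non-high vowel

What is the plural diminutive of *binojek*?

Since the final consonant of *binojek* is /k/ (velar/glottal), it takes -oj, giving *binojekoj*.
The last vowel of the diminutive form *binojekoj* is /o/, which is a non-high vowel, so the plural suffix is -po, giving *binojekojpo*.

binojekojpo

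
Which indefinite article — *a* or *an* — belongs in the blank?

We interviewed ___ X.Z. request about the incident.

The indefinite article is chosen by the initial *sound* of the following word, not its spelling.
The initialism *X.Z.* is read letter by letter; the first letter, X, is pronounced /ɛks/, which begins with a vowel sound.
So the article is *an*: We interviewed an X.Z. request about the incident.

an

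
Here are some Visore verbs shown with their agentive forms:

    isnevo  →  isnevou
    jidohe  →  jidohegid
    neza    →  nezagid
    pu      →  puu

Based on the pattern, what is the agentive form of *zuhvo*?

zuhvou

Looking at the last vowel of each stem: -u when the last vowel of the stem is a rounded vowel (*isnevo*, *pu*); -gid when the last vowel of the stem is an unrounded vowel (*jidohe*, *neza*).
*zuhvo*: last vowel = /o/, a rounded vowel → -u → *zuhvou*.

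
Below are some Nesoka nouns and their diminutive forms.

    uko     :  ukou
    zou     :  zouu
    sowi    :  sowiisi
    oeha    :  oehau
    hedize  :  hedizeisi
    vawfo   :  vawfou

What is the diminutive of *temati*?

The alternation tracks the last vowel of the stem — -isi when the last vowel of the stem is a front vowel (*sowi*, *hedize*); -u when the last vowel of the stem is a back vowel (*uko*, *zou*, *oeha*, *vawfo*).
*temati*: last vowel = /i/, a front vowel → -isi → *tematiisi*.

tematiisi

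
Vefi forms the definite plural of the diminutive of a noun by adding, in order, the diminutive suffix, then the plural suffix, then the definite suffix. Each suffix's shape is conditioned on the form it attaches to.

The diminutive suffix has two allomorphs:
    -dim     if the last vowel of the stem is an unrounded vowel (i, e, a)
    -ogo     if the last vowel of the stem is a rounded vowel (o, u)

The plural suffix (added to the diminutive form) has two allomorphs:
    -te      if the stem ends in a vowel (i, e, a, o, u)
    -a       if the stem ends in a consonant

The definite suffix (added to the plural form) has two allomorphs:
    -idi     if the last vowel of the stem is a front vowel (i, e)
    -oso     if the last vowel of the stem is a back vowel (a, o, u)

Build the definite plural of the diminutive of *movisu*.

movisuogoteidi

Since the last vowel of *movisu* is /u/ (a rounded vowel), it takes -ogo, giving *movisuogo*.
The diminutive form *movisuogo* — final sound /o/ (a vowel) → -te → *movisuogote*.
The plural form *movisuogote*: last vowel = /e/, a front vowel → -idi → *movisuogoteidi*.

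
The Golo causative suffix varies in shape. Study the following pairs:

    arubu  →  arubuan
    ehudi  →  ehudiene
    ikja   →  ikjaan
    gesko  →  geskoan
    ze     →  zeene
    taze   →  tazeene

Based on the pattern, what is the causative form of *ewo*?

ewoan

The pattern is front/back vowel harmony: -ene when the last vowel of the stem is a front vowel (*ehudi*, *ze*, *taze*); -an when the last vowel of the stem is a back vowel (*arubu*, *ikja*, *gesko*).
The last vowel of *ewo* is /o/, which is a back vowel, so the suffix is -an, giving *ewoan*.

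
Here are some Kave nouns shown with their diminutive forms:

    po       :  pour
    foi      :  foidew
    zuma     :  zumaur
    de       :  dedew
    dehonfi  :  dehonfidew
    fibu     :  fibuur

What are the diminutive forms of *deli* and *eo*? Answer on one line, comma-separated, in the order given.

delidew, eour

The pattern is front/back vowel harmony: -dew when the last vowel of the stem is a front vowel (*foi*, *de*, *dehonfi*); -ur when the last vowel of the stem is a back vowel (*po*, *zuma*, *fibu*).
The last vowel of *deli* is /i/, which is a front vowel, so the suffix is -dew, giving *delidew*.
*eo*: last vowel = /o/, a back vowel → -ur → *eour*.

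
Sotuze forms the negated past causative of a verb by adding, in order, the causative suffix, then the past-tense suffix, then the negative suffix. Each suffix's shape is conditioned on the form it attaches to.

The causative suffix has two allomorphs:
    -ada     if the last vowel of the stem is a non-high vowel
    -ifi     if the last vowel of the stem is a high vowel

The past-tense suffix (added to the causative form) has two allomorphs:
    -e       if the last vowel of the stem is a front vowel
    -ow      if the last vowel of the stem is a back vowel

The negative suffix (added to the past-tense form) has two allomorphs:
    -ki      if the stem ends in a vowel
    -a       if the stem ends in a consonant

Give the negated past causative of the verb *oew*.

*oew*: last vowel = /e/, a non-high vowel → -ada → *oewada*.
The last vowel of the causative form *oewada* is /a/, which is a back vowel, so the past-tense suffix is -ow, giving *oewadaow*.
Since the final sound of the past-tense form *oewadaow* is /w/ (a consonant), it takes -a, giving *oewadaowa*.

oewadaowa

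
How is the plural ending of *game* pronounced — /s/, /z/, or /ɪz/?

The stem *game* ends in a voiced non-sibilant sound.
The plural suffix surfaces as /ɪz/ after sibilants, /s/ after other voiceless consonants, and /z/ after other voiced sounds.
So the plural -s on *game* is pronounced /z/.

/z/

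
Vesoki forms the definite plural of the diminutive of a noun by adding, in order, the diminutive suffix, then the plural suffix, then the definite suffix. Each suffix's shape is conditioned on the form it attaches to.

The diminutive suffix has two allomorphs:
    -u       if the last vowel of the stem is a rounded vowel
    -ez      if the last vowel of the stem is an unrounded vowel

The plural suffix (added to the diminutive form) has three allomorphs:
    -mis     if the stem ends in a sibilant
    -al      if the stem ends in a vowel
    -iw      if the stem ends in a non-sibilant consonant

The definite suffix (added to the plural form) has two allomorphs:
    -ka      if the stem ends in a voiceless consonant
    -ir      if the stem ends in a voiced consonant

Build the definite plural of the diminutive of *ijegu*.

ijeguualir

*ijegu* — last vowel /u/ (a rounded vowel) → -u → *ijeguu*.
Since the final sound of the diminutive form *ijeguu* is /u/ (a vowel), it takes -al, giving *ijeguual*.
The plural form *ijeguual* — final consonant /l/ (voiced) → -ir → *ijeguualir*.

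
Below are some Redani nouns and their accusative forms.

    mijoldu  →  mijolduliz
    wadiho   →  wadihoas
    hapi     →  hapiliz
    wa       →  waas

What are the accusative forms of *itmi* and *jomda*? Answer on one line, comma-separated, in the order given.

itmiliz, jomdaas

The alternation tracks the last vowel of the stem — -liz when the last vowel of the stem is a high vowel (*mijoldu*, *hapi*); -as when the last vowel of the stem is a non-high vowel (*wadiho*, *wa*).
*itmi* — last vowel /i/ (a high vowel) → -liz → *itmiliz*.
Since the last vowel of *jomda* is /a/ (a non-high vowel), it takes -as, giving *jomdaas*.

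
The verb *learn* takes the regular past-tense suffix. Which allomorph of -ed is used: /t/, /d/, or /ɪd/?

/d/

The stem *learn* ends in a voiced sound other than /d/.
The -ed suffix is realized as /ɪd/ after /t, d/; as /t/ after other voiceless consonants; and as /d/ after other voiced sounds.
So -ed on *learn* is pronounced /d/.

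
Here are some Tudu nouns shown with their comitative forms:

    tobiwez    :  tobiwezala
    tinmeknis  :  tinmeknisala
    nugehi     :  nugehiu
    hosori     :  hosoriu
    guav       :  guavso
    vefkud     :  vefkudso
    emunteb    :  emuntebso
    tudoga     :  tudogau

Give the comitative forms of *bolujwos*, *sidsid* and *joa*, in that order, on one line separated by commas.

The suffix is conditioned by the final sound: -ala when the stem ends in a sibilant (*tobiwez*, *tinmeknis*); -so when the stem ends in a non-sibilant consonant (*guav*, *vefkud*, *emunteb*); -u when the stem ends in a vowel (*nugehi*, *hosori*, *tudoga*).
Since the final sound of *bolujwos* is /s/ (a sibilant), it takes -ala, giving *bolujwosala*.
The final sound of *sidsid* is /d/, which is a non-sibilant consonant, so the suffix is -so, giving *sidsidso*.
The final sound of *joa* is /a/, which is a vowel, so the suffix is -u, giving *joau*.

bolujwosala, sidsidso, joau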